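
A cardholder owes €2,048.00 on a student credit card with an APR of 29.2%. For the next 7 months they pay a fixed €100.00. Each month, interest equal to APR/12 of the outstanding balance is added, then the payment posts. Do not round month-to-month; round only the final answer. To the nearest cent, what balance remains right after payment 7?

Monthly rate r = 29.2%/12 = 2.43333% = 0.0243333.
Each month: B ← B·(1+r) − €100.00.
Month 1: interest €49.83; balance after payment €1,997.83.
Month 2: interest €48.61; balance after payment €1,946.45.
Month 3: interest €47.36; balance after payment €1,893.81.
Month 4: interest €46.08; balance after payment €1,839.89.
Month 5: interest €44.77; balance after payment €1,784.67.
Month 6: interest €43.43; balance after payment €1,728.09.
Month 7: interest €42.05; balance after payment €1,670.14.

€1,670.14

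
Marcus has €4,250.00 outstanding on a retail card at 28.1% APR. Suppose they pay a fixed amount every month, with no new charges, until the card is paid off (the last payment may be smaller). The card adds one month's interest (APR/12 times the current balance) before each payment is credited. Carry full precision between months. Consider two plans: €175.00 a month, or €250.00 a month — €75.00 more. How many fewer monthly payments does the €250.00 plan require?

Monthly rate r = 28.1%/12 = 2.34167% = 0.0234167.
At €175.00/mo: n = ⌈−ln(1 − rB₀/P)/ln(1+r)⌉ = 37 payments (last €58.27); total interest = total paid − €4,250.00 = €2,108.27.
At €250.00/mo: 22 payments (last €233.00); total interest €1,233.00.
Payments saved = 37 − 22 = 15.

15 fewer payments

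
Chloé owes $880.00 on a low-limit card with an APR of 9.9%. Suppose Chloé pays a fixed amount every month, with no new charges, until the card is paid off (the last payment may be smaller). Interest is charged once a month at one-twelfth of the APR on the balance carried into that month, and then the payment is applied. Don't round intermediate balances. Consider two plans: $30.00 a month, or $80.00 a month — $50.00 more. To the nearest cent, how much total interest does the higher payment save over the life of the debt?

Monthly rate r = 9.9%/12 = 0.825% = 0.00825.
At $30.00/mo: n = ⌈−ln(1 − rB₀/P)/ln(1+r)⌉ = 34 payments (last $21.71); total interest = total paid − $880.00 = $131.71.
At $80.00/mo: 12 payments (last $46.40); total interest $46.40.
Interest saved = $131.71 − $46.40 = $85.31.

$85.31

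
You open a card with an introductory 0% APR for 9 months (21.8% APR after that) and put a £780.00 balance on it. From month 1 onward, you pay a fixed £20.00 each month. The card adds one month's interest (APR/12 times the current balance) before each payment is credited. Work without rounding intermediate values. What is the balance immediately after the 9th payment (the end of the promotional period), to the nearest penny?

£600.00

Promo months 1–9 at r₀ = 0%/12 = 0; months 10+ at r₁ = 21.8%/12 = 0.0181667.
After month 9 (no interest yet): B = £780.00 − 9·£20.00 = £600.00.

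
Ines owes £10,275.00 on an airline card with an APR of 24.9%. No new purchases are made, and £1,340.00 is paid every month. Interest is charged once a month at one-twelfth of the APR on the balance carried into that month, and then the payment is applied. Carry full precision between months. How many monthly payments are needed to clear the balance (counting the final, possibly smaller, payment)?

Monthly rate r = 24.9%/12 = 2.075% = 0.02075.
Recurrence: B ← B·(1+r) − £1,340.00.
Month 1: interest £213.21; balance after payment £9,148.21.
Month 2: interest £189.83; balance after payment £7,998.03.
Closed form: n = −ln(1 − rB₀/P)/ln(1+r) = −ln(0.84089)/ln(1.02075) ≈ 8.438, so the balance reaches zero during payment 9.

9 months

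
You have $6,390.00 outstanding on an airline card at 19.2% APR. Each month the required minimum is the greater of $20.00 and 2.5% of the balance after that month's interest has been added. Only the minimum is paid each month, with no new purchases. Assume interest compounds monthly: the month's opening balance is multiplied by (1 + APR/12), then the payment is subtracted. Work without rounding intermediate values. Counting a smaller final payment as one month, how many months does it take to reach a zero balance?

285 months

Monthly rate r = 19.2%/12 = 1.6% = 0.016.
While 2.5% of the post-interest balance exceeds $20.00, each month B ← (B·(1+r))·(1 − 0.025), i.e. B shrinks by the factor (1+r)·0.975 = 0.9906.
This holds for months 1–222. Entering month 223 the balance is $785.11; 2.5% of the post-interest balance is now below $20.00, so the flat $20.00 minimum applies from here.
From month 223 a fixed $20.00 at rate r clears $785.11 in 63 more payments. Total: 222 + 63 = 285 months.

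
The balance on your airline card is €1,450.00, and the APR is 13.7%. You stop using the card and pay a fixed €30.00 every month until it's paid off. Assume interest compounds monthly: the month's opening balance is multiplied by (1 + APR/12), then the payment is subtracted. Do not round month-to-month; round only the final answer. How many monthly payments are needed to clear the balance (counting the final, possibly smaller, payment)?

71 payments

Monthly rate r = 13.7%/12 = 1.14167% = 0.0114167.
Recurrence: B ← B·(1+r) − €30.00.
Month 1: interest €16.55; balance after payment €1,436.55.
Month 2: interest €16.40; balance after payment €1,422.95.
Closed form: n = −ln(1 − rB₀/P)/ln(1+r) = −ln(0.44819)/ln(1.01142) ≈ 70.695, so the balance reaches zero during payment 71.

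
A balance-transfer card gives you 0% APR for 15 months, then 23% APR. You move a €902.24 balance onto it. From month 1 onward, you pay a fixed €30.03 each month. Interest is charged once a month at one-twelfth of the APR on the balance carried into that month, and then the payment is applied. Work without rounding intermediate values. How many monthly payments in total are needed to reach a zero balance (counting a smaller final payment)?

Promo months 1–15 at r₀ = 0%/12 = 0; months 16+ at r₁ = 23%/12 = 0.0191667.
After month 15 (no interest yet): B = €902.24 − 15·€30.03 = €451.79.
Then at r₁ with €30.03/mo: n₂ = −ln(1 − r₁·B/P)/ln(1+r₁) ≈ 17.92 → 18 more payments.

33 months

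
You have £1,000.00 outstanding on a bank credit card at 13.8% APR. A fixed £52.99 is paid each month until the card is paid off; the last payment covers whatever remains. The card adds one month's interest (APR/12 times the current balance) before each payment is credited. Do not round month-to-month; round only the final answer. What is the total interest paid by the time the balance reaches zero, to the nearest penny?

Monthly rate r = 13.8%/12 = 1.15% = 0.0115.
Payoff takes n = ⌈−ln(1 − rB₀/P)/ln(1+r)⌉ = ⌈21.396⌉ = 22 payments; the last is £21.06.
Total paid = 21·£52.99 + £21.06 = £1,133.85.
Total interest = total paid − principal = £1,133.85 − £1,000.00 = £133.85.

£133.85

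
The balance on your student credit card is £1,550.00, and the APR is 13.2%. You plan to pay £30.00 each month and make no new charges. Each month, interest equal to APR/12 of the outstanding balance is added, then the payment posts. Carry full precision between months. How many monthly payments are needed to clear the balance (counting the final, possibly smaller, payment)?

Monthly rate r = 13.2%/12 = 1.1% = 0.011.
Recurrence: B ← B·(1+r) − £30.00.
Month 1: interest £17.05; balance after payment £1,537.05.
Month 2: interest £16.91; balance after payment £1,523.96.
Closed form: n = −ln(1 − rB₀/P)/ln(1+r) = −ln(0.43167)/ln(1.011) ≈ 76.792, so the balance reaches zero during payment 77.

77 payments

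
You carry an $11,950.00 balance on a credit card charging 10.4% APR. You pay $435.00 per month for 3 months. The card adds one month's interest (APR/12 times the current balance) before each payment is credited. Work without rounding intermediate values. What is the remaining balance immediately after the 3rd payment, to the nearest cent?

$10,947.06

Monthly rate r = 10.4%/12 = 0.866667% = 0.00866667.
Each month: B ← B·(1+r) − $435.00.
Month 1: interest $103.57; balance after payment $11,618.57.
Month 2: interest $100.69; balance after payment $11,284.26.
Month 3: interest $97.80; balance after payment $10,947.06.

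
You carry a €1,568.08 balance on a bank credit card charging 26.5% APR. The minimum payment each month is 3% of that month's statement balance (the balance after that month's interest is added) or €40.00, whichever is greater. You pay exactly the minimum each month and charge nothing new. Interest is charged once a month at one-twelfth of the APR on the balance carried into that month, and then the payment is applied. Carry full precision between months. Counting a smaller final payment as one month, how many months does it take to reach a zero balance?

Monthly rate r = 26.5%/12 = 2.20833% = 0.0220833.
While 3% of the post-interest balance exceeds €40.00, each month B ← (B·(1+r))·(1 − 0.03), i.e. B shrinks by the factor (1+r)·0.97 = 0.99142.
This holds for months 1–22. Entering month 23 the balance is €1,297.31; 3% of the post-interest balance is now below €40.00, so the flat €40.00 minimum applies from here.
From month 23 a fixed €40.00 at rate r clears €1,297.31 in 58 more payments. Total: 22 + 58 = 80 months.

80 months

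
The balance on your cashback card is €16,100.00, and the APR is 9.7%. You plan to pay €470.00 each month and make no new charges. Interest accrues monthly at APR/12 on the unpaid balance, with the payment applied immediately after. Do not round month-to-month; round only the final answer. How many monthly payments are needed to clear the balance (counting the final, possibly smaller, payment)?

Monthly rate r = 9.7%/12 = 0.808333% = 0.00808333.
Recurrence: B ← B·(1+r) − €470.00.
Month 1: interest €130.14; balance after payment €15,760.14.
Month 2: interest €127.39; balance after payment €15,417.54.
Closed form: n = −ln(1 − rB₀/P)/ln(1+r) = −ln(0.7231)/ln(1.00808) ≈ 40.270, so the balance reaches zero during payment 41.

41 payments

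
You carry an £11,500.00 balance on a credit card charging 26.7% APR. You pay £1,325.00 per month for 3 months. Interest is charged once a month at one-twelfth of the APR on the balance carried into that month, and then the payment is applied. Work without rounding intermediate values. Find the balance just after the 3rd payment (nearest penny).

Monthly rate r = 26.7%/12 = 2.225% = 0.02225.
Each month: B ← B·(1+r) − £1,325.00.
Month 1: interest £255.88; balance after payment £10,430.88.
Month 2: interest £232.09; balance after payment £9,337.96.
Month 3: interest £207.77; balance after payment £8,220.73.

£8,220.73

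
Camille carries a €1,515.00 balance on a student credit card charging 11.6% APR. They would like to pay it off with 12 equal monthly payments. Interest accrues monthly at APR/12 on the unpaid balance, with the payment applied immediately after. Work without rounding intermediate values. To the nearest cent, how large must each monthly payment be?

€134.32

Monthly rate r = 11.6%/12 = 0.966667% = 0.00966667.
Level-payment amortization: P = B₀·r / (1 − (1+r)^(−n)) = 1515.00·0.00966667 / (1 − 1.00967^(−12)).
Denominator 1 − (1+r)^(−12) = 0.109028573.
P = 14.645 / 0.109028573 ≈ 134.32.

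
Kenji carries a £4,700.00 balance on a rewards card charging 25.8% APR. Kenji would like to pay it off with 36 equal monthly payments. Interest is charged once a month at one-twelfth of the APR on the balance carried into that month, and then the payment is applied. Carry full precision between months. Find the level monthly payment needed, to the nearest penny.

Monthly rate r = 25.8%/12 = 2.15% = 0.0215.
Level-payment amortization: P = B₀·r / (1 − (1+r)^(−n)) = 4700.00·0.0215 / (1 − 1.0215^(−36)).
Denominator 1 − (1+r)^(−36) = 0.535036732.
P = 101.05 / 0.535036732 ≈ 188.87.

£188.87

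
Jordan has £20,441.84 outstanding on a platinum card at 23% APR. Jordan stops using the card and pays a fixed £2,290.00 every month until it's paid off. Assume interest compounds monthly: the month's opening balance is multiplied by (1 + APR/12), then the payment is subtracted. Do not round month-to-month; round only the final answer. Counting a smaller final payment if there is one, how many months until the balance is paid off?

10 payments

Monthly rate r = 23%/12 = 1.91667% = 0.0191667.
Recurrence: B ← B·(1+r) − £2,290.00.
Month 1: interest £391.80; balance after payment £18,543.64.
Month 2: interest £355.42; balance after payment £16,609.06.
Closed form: n = −ln(1 − rB₀/P)/ln(1+r) = −ln(0.82891)/ln(1.01917) ≈ 9.884, so the balance reaches zero during payment 10.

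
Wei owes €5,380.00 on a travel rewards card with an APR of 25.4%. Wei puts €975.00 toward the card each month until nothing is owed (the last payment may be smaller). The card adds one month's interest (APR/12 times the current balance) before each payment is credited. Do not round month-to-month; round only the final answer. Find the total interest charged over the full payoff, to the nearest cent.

€402.01

Monthly rate r = 25.4%/12 = 2.11667% = 0.0211667.
Payoff takes n = ⌈−ln(1 − rB₀/P)/ln(1+r)⌉ = ⌈5.930⌉ = 6 payments; the last is €907.01.
Total paid = 5·€975.00 + €907.01 = €5,782.01.
Total interest = total paid − principal = €5,782.01 − €5,380.00 = €402.01.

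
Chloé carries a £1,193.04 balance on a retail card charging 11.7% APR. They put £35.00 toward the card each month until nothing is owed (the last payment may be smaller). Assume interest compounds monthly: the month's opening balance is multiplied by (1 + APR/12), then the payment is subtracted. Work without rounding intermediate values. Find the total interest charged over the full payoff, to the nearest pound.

Monthly rate r = 11.7%/12 = 0.975% = 0.00975.
Payoff takes n = ⌈−ln(1 − rB₀/P)/ln(1+r)⌉ = ⌈41.636⌉ = 42 payments; the last is £22.31.
Total paid = 41·£35.00 + £22.31 = £1,457.31.
Total interest = total paid − principal = £1,457.31 − £1,193.04 = £264.27.

£264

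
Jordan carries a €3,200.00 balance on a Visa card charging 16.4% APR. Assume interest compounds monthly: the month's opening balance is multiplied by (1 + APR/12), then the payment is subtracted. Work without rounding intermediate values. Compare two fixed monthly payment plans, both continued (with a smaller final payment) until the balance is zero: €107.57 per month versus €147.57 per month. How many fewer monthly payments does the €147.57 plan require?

13 fewer payments

Monthly rate r = 16.4%/12 = 1.36667% = 0.0136667.
At €107.57/mo: n = ⌈−ln(1 − rB₀/P)/ln(1+r)⌉ = 39 payments (last €47.71); total interest = total paid − €3,200.00 = €935.37.
At €147.57/mo: 26 payments (last €131.97); total interest €621.22.
Payments saved = 39 − 26 = 13.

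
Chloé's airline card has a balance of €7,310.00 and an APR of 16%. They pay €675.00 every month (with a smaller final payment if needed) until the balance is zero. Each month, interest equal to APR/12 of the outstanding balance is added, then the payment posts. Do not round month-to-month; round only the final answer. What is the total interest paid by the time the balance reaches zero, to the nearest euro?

Monthly rate r = 16%/12 = 1.33333% = 0.0133333.
Payoff takes n = ⌈−ln(1 − rB₀/P)/ln(1+r)⌉ = ⌈11.774⌉ = 12 payments; the last is €523.09.
Total paid = 11·€675.00 + €523.09 = €7,948.09.
Total interest = total paid − principal = €7,948.09 − €7,310.00 = €638.09.

€638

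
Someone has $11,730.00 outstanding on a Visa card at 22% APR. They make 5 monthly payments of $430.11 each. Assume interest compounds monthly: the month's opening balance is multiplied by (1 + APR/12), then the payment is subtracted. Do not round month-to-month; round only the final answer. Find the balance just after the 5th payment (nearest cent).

Monthly rate r = 22%/12 = 1.83333% = 0.0183333.
Each month: B ← B·(1+r) − $430.11.
Month 1: interest $215.05; balance after payment $11,514.94.
Month 2: interest $211.11; balance after payment $11,295.94.
Month 3: interest $207.09; balance after payment $11,072.92.
Month 4: interest $203.00; balance after payment $10,845.81.
Month 5: interest $198.84; balance after payment $10,614.54.

$10,614.54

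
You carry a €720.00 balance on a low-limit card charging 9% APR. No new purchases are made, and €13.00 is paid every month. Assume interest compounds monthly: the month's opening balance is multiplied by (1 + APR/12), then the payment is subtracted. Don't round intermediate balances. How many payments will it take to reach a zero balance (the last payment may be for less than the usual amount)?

Monthly rate r = 9%/12 = 0.75% = 0.0075.
Recurrence: B ← B·(1+r) − €13.00.
Month 1: interest €5.40; balance after payment €712.40.
Month 2: interest €5.34; balance after payment €704.74.
Closed form: n = −ln(1 − rB₀/P)/ln(1+r) = −ln(0.58462)/ln(1.0075) ≈ 71.842, so the balance reaches zero during payment 72.

72 payments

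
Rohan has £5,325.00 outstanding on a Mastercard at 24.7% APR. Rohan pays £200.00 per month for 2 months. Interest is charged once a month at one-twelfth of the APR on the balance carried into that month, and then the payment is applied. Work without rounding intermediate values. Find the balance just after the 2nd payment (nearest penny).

£5,142.35

Monthly rate r = 24.7%/12 = 2.05833% = 0.0205833.
Each month: B ← B·(1+r) − £200.00.
Month 1: interest £109.61; balance after payment £5,234.61.
Month 2: interest £107.75; balance after payment £5,142.35.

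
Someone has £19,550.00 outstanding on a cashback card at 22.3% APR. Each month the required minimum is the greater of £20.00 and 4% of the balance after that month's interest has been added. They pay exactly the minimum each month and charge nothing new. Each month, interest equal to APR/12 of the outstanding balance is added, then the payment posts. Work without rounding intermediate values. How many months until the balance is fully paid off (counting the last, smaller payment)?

Monthly rate r = 22.3%/12 = 1.85833% = 0.0185833.
While 4% of the post-interest balance exceeds £20.00, each month B ← (B·(1+r))·(1 − 0.04), i.e. B shrinks by the factor (1+r)·0.96 = 0.97784.
This holds for months 1–165. Entering month 166 the balance is £484.54; 4% of the post-interest balance is now below £20.00, so the flat £20.00 minimum applies from here.
From month 166 a fixed £20.00 at rate r clears £484.54 in 33 more payments. Total: 165 + 33 = 198 months.

198 months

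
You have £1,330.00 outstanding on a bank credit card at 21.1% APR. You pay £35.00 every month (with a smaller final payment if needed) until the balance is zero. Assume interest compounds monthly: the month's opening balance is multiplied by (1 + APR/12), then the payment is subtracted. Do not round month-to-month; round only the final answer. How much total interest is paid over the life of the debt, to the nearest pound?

Monthly rate r = 21.1%/12 = 1.75833% = 0.0175833.
Payoff takes n = ⌈−ln(1 − rB₀/P)/ln(1+r)⌉ = ⌈63.287⌉ = 64 payments; the last is £10.10.
Total paid = 63·£35.00 + £10.10 = £2,215.10.
Total interest = total paid − principal = £2,215.10 − £1,330.00 = £885.10.

£885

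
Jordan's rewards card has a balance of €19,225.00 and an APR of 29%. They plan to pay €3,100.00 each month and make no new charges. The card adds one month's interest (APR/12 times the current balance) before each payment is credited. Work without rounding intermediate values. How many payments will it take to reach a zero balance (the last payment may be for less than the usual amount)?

Monthly rate r = 29%/12 = 2.41667% = 0.0241667.
Recurrence: B ← B·(1+r) − €3,100.00.
Month 1: interest €464.60; balance after payment €16,589.60.
Month 2: interest €400.92; balance after payment €13,890.52.
Closed form: n = −ln(1 − rB₀/P)/ln(1+r) = −ln(0.85013)/ln(1.02417) ≈ 6.800, so the balance reaches zero during payment 7.

7 payments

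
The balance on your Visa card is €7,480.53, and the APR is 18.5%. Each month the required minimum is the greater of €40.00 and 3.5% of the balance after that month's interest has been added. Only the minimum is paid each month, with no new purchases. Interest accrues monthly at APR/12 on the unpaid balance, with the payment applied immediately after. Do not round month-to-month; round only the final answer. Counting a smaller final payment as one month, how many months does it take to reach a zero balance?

131 months

Monthly rate r = 18.5%/12 = 1.54167% = 0.0154167.
While 3.5% of the post-interest balance exceeds €40.00, each month B ← (B·(1+r))·(1 − 0.035), i.e. B shrinks by the factor (1+r)·0.965 = 0.97988.
This holds for months 1–94. Entering month 95 the balance is €1,106.78; 3.5% of the post-interest balance is now below €40.00, so the flat €40.00 minimum applies from here.
From month 95 a fixed €40.00 at rate r clears €1,106.78 in 37 more payments. Total: 94 + 37 = 131 months.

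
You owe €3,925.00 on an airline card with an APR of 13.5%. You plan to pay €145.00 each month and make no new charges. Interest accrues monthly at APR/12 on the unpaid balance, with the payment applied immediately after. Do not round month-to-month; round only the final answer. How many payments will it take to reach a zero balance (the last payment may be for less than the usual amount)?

33 months

Monthly rate r = 13.5%/12 = 1.125% = 0.01125.
Recurrence: B ← B·(1+r) − €145.00.
Month 1: interest €44.16; balance after payment €3,824.16.
Month 2: interest €43.02; balance after payment €3,722.18.
Closed form: n = −ln(1 − rB₀/P)/ln(1+r) = −ln(0.69547)/ln(1.01125) ≈ 32.462, so the balance reaches zero during payment 33.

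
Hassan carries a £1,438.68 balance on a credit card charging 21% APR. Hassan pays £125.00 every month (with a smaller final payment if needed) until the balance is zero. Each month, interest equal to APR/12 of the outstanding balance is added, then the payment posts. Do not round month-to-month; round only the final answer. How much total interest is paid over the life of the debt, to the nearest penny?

£181.90

Monthly rate r = 21%/12 = 1.75% = 0.0175.
Payoff takes n = ⌈−ln(1 − rB₀/P)/ln(1+r)⌉ = ⌈12.964⌉ = 13 payments; the last is £120.58.
Total paid = 12·£125.00 + £120.58 = £1,620.58.
Total interest = total paid − principal = £1,620.58 − £1,438.68 = £181.90.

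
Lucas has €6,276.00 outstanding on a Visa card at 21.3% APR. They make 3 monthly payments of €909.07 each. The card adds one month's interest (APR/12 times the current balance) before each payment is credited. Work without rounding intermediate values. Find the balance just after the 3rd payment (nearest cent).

€3,840.26

Monthly rate r = 21.3%/12 = 1.775% = 0.01775.
Each month: B ← B·(1+r) − €909.07.
Month 1: interest €111.40; balance after payment €5,478.33.
Month 2: interest €97.24; balance after payment €4,666.50.
Month 3: interest €82.83; balance after payment €3,840.26.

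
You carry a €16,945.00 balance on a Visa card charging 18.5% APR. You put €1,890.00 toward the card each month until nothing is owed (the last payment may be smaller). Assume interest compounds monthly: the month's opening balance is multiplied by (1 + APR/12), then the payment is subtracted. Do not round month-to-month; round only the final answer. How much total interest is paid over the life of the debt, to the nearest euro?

€1,435

Monthly rate r = 18.5%/12 = 1.54167% = 0.0154167.
Payoff takes n = ⌈−ln(1 − rB₀/P)/ln(1+r)⌉ = ⌈9.723⌉ = 10 payments; the last is €1,369.67.
Total paid = 9·€1,890.00 + €1,369.67 = €18,379.67.
Total interest = total paid − principal = €18,379.67 − €16,945.00 = €1,434.67.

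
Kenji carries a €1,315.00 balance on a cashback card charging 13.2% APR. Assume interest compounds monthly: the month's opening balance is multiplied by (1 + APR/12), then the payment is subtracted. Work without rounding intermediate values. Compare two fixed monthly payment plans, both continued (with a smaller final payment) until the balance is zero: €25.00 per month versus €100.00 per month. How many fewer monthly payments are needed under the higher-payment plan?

64 fewer payments

Monthly rate r = 13.2%/12 = 1.1% = 0.011.
At €25.00/mo: n = ⌈−ln(1 − rB₀/P)/ln(1+r)⌉ = 79 payments (last €24.81); total interest = total paid − €1,315.00 = €659.81.
At €100.00/mo: 15 payments (last €28.31); total interest €113.31.
Payments saved = 79 − 15 = 64.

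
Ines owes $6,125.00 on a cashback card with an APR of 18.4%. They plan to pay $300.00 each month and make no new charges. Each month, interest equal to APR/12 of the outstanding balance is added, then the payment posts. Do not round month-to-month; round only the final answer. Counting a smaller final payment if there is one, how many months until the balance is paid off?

Monthly rate r = 18.4%/12 = 1.53333% = 0.0153333.
Recurrence: B ← B·(1+r) − $300.00.
Month 1: interest $93.92; balance after payment $5,918.92.
Month 2: interest $90.76; balance after payment $5,709.67.
Closed form: n = −ln(1 − rB₀/P)/ln(1+r) = −ln(0.68694)/ln(1.01533) ≈ 24.677, so the balance reaches zero during payment 25.

25 months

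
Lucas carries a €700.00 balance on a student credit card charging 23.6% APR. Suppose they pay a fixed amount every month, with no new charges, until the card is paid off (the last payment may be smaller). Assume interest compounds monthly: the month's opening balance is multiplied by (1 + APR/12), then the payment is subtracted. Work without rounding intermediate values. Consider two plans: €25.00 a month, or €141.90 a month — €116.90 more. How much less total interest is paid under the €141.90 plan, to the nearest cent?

Monthly rate r = 23.6%/12 = 1.96667% = 0.0196667.
At €25.00/mo: n = ⌈−ln(1 − rB₀/P)/ln(1+r)⌉ = 42 payments (last €1.92); total interest = total paid − €700.00 = €326.92.
At €141.90/mo: 6 payments (last €34.29); total interest €43.79.
Interest saved = €326.92 − €43.79 = €283.13.

€283.13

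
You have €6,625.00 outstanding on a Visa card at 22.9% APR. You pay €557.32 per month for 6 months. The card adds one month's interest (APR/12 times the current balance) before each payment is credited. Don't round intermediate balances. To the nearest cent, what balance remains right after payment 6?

Monthly rate r = 22.9%/12 = 1.90833% = 0.0190833.
Each month: B ← B·(1+r) − €557.32.
Month 1: interest €126.43; balance after payment €6,194.11.
Month 2: interest €118.20; balance after payment €5,754.99.
Month 3: interest €109.82; balance after payment €5,307.50.
Month 4: interest €101.28; balance after payment €4,851.46.
Month 5: interest €92.58; balance after payment €4,386.72.
Month 6: interest €83.71; balance after payment €3,913.12.

€3,913.12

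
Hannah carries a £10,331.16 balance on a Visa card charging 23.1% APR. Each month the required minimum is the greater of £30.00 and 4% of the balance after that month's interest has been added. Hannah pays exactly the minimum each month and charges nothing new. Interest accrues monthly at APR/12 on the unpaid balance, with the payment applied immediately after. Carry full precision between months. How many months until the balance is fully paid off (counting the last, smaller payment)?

155 months

Monthly rate r = 23.1%/12 = 1.925% = 0.01925.
While 4% of the post-interest balance exceeds £30.00, each month B ← (B·(1+r))·(1 − 0.04), i.e. B shrinks by the factor (1+r)·0.96 = 0.97848.
This holds for months 1–122. Entering month 123 the balance is £726.92; 4% of the post-interest balance is now below £30.00, so the flat £30.00 minimum applies from here.
From month 123 a fixed £30.00 at rate r clears £726.92 in 33 more payments. Total: 122 + 33 = 155 months.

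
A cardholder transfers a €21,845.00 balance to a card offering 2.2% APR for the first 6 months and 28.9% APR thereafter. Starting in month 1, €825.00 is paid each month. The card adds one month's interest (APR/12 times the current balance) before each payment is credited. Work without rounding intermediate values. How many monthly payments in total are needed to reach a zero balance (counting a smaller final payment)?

Promo months 1–6 at r₀ = 2.2%/12 = 0.00183333; months 7+ at r₁ = 28.9%/12 = 0.0240833.
After month 6: iterate B ← B·(1+r₀) − €825.00 for 6 months → €17,113.66.
Then at r₁ with €825.00/mo: n₂ = −ln(1 − r₁·B/P)/ln(1+r₁) ≈ 29.09 → 30 more payments.

36 payments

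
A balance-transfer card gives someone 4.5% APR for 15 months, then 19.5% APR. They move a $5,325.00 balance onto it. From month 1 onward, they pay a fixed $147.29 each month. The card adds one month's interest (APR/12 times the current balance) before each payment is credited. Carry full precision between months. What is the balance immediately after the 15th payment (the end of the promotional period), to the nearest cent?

Promo months 1–15 at r₀ = 4.5%/12 = 0.00375; months 16+ at r₁ = 19.5%/12 = 0.01625.
After month 15: iterate B ← B·(1+r₀) − $147.29 for 15 months → $3,364.22.

$3,364.22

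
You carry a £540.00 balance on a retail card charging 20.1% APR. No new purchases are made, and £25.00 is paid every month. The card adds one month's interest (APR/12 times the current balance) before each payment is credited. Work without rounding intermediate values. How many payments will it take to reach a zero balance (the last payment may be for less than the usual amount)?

Monthly rate r = 20.1%/12 = 1.675% = 0.01675.
Recurrence: B ← B·(1+r) − £25.00.
Month 1: interest £9.04; balance after payment £524.04.
Month 2: interest £8.78; balance after payment £507.82.
Closed form: n = −ln(1 − rB₀/P)/ln(1+r) = −ln(0.6382)/ln(1.01675) ≈ 27.036, so the balance reaches zero during payment 28.

28 months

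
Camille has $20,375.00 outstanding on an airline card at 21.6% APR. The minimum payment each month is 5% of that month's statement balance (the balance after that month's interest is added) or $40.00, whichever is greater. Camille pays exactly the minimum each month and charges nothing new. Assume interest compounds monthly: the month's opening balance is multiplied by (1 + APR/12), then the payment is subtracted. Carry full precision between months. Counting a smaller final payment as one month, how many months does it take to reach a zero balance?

Monthly rate r = 21.6%/12 = 1.8% = 0.018.
While 5% of the post-interest balance exceeds $40.00, each month B ← (B·(1+r))·(1 − 0.05), i.e. B shrinks by the factor (1+r)·0.95 = 0.9671.
This holds for months 1–98. Entering month 99 the balance is $767.88; 5% of the post-interest balance is now below $40.00, so the flat $40.00 minimum applies from here.
From month 99 a fixed $40.00 at rate r clears $767.88 in 24 more payments. Total: 98 + 24 = 122 months.

122 months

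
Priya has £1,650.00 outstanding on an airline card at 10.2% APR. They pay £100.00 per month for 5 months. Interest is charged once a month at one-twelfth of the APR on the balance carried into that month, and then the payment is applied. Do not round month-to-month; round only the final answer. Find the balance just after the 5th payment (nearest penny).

£1,212.75

Monthly rate r = 10.2%/12 = 0.85% = 0.0085.
Each month: B ← B·(1+r) − £100.00.
Month 1: interest £14.02; balance after payment £1,564.03.
Month 2: interest £13.29; balance after payment £1,477.32.
Month 3: interest £12.56; balance after payment £1,389.88.
Month 4: interest £11.81; balance after payment £1,301.69.
Month 5: interest £11.06; balance after payment £1,212.75.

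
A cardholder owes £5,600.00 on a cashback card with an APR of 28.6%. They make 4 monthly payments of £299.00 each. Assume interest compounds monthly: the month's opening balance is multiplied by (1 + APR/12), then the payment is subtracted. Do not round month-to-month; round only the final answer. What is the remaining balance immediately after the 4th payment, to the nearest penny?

Monthly rate r = 28.6%/12 = 2.38333% = 0.0238333.
Each month: B ← B·(1+r) − £299.00.
Month 1: interest £133.47; balance after payment £5,434.47.
Month 2: interest £129.52; balance after payment £5,264.99.
Month 3: interest £125.48; balance after payment £5,091.47.
Month 4: interest £121.35; balance after payment £4,913.82.

£4,913.82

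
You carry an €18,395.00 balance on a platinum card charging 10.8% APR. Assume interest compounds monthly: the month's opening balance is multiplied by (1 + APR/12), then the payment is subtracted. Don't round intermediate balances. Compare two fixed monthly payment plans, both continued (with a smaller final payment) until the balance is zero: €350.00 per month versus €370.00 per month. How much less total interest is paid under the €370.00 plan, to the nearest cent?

€526.71

Monthly rate r = 10.8%/12 = 0.9% = 0.009.
At €350.00/mo: n = ⌈−ln(1 − rB₀/P)/ln(1+r)⌉ = 72 payments (last €173.84); total interest = total paid − €18,395.00 = €6,628.84.
At €370.00/mo: 67 payments (last €77.13); total interest €6,102.13.
Interest saved = €6,628.84 − €6,102.13 = €526.71.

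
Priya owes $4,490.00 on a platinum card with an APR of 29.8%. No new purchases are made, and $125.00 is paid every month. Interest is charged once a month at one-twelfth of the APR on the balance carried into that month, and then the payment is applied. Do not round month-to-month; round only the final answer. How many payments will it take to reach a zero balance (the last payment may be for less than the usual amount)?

Monthly rate r = 29.8%/12 = 2.48333% = 0.0248333.
Recurrence: B ← B·(1+r) − $125.00.
Month 1: interest $111.50; balance after payment $4,476.50.
Month 2: interest $111.17; balance after payment $4,462.67.
Closed form: n = −ln(1 − rB₀/P)/ln(1+r) = −ln(0.10799)/ln(1.02483) ≈ 90.736, so the balance reaches zero during payment 91.

91 payments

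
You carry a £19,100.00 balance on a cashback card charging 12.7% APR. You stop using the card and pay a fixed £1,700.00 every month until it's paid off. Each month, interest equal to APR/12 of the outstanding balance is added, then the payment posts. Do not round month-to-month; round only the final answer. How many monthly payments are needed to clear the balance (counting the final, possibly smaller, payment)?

13 months

Monthly rate r = 12.7%/12 = 1.05833% = 0.0105833.
Recurrence: B ← B·(1+r) − £1,700.00.
Month 1: interest £202.14; balance after payment £17,602.14.
Month 2: interest £186.29; balance after payment £16,088.43.
Closed form: n = −ln(1 − rB₀/P)/ln(1+r) = −ln(0.88109)/ln(1.01058) ≈ 12.025, so the balance reaches zero during payment 13.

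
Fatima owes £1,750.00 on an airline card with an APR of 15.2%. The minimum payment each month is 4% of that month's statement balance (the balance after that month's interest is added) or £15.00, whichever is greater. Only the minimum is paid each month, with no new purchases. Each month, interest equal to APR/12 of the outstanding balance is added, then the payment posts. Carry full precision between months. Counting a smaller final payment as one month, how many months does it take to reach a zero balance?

Monthly rate r = 15.2%/12 = 1.26667% = 0.0126667.
While 4% of the post-interest balance exceeds £15.00, each month B ← (B·(1+r))·(1 − 0.04), i.e. B shrinks by the factor (1+r)·0.96 = 0.97216.
This holds for months 1–56. Entering month 57 the balance is £360.04; 4% of the post-interest balance is now below £15.00, so the flat £15.00 minimum applies from here.
From month 57 a fixed £15.00 at rate r clears £360.04 in 29 more payments. Total: 56 + 29 = 85 months.

85 months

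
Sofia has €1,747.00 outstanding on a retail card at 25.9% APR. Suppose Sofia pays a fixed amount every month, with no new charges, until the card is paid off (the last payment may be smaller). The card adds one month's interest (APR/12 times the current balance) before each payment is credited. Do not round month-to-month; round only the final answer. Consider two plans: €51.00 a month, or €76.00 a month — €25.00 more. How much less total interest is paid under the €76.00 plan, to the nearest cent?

€771.56

Monthly rate r = 25.9%/12 = 2.15833% = 0.0215833.
At €51.00/mo: n = ⌈−ln(1 − rB₀/P)/ln(1+r)⌉ = 63 payments (last €49.19); total interest = total paid − €1,747.00 = €1,464.19.
At €76.00/mo: 33 payments (last €7.63); total interest €692.63.
Interest saved = €1,464.19 − €692.63 = €771.56.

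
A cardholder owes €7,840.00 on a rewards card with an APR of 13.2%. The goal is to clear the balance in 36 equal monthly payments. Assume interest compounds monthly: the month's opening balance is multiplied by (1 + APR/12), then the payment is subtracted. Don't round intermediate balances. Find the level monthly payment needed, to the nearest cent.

€264.92

Monthly rate r = 13.2%/12 = 1.1% = 0.011.
Level-payment amortization: P = B₀·r / (1 − (1+r)^(−n)) = 7840.00·0.011 / (1 − 1.011^(−36)).
Denominator 1 − (1+r)^(−36) = 0.325536583.
P = 86.24 / 0.325536583 ≈ 264.92.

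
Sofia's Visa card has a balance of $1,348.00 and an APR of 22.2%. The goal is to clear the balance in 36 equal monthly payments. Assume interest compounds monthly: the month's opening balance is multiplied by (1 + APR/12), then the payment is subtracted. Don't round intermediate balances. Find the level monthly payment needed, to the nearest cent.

$51.62

Monthly rate r = 22.2%/12 = 1.85% = 0.0185.
Level-payment amortization: P = B₀·r / (1 − (1+r)^(−n)) = 1348.00·0.0185 / (1 − 1.0185^(−36)).
Denominator 1 − (1+r)^(−36) = 0.483104442.
P = 24.938 / 0.483104442 ≈ 51.62.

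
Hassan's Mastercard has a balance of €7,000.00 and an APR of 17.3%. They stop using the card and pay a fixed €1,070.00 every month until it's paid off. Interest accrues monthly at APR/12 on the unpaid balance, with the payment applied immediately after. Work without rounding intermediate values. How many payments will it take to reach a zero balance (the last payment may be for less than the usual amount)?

7 months

Monthly rate r = 17.3%/12 = 1.44167% = 0.0144167.
Recurrence: B ← B·(1+r) − €1,070.00.
Month 1: interest €100.92; balance after payment €6,030.92.
Month 2: interest €86.95; balance after payment €5,047.86.
Closed form: n = −ln(1 − rB₀/P)/ln(1+r) = −ln(0.90569)/ln(1.01442) ≈ 6.921, so the balance reaches zero during payment 7.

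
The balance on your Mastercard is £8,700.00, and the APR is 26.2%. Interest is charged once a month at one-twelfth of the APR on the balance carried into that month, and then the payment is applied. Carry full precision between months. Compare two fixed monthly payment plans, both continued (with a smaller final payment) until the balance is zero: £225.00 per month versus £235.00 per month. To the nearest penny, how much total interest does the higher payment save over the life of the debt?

Monthly rate r = 26.2%/12 = 2.18333% = 0.0218333.
At £225.00/mo: n = ⌈−ln(1 − rB₀/P)/ln(1+r)⌉ = 87 payments (last £19.59); total interest = total paid − £8,700.00 = £10,669.59.
At £235.00/mo: 77 payments (last £113.07); total interest £9,273.07.
Interest saved = £10,669.59 − £9,273.07 = £1,396.52.

£1,396.52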